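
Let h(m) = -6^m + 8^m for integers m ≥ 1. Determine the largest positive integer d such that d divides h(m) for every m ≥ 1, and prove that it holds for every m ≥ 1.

d = 2

Computing the first values: h(1) = 2 and h(2) = 28; gcd(2, 28) = 2, so d ≤ 2.
We prove 2 | -6^m + 8^m for all m ≥ 1 by induction on m.
Base step (m = 1): h(1) = 2 = 2·(1), so 2 | h(1).
Inductive step: assume the claim holds for m = p, i.e. 2 | h(p). Then
8^{p+1} − 6^{p+1} = 8·8^p − 6·6^p = 8·(8^p − 6^p) + (2)·6^p. The first term is divisible by 2 by the inductive hypothesis, and the second term (2)·6^p is divisible by 2 since 2 | 2. Hence 2 | h(p+1).
This completes the induction.
Therefore the largest such d is 2.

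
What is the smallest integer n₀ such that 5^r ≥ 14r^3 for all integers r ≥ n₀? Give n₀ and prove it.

At r = 4: 625 < 896, so the inequality fails and n₀ ≥ 5. We prove 5^r ≥ 14r^3 for all r ≥ 5.
When r = 5: 5^r = 3125 and 14r^3 = 1750, so 3125 ≥ 1750.
For the inductive step, assume it holds for an arbitrary j ≥ 5, so 5^j ≥ 14j^3.
Then 5^(j + 1) = 5·(5^j) ≥ 5·(14j^3).
Also, for j ≥ 5 we have 5·(14j^3) ≥ 14(j+1)^3, since 5 ≥ (1 + 1/j)^3 for all j ≥ 5.
Combining, 5^(j + 1) ≥ 14(j+1)^3.
Hence, by induction on r, the claim holds for every r ≥ 5.
Hence the smallest such n₀ is 5.

n₀ = 5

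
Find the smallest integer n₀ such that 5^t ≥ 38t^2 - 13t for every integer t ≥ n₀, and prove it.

n₀ = 4

At t = 3: 125 < 303, so the inequality fails and n₀ ≥ 4. We prove 5^t ≥ 38t^2 - 13t for all t ≥ 4.
Base step (t = 4): 5^t = 625 and 38t^2 - 13t = 556, so 625 ≥ 556.
Inductive step: assume the claim holds for t = k, so 5^k ≥ 38k^2 - 13k.
Then 5^(k + 1) = 5·(5^k) ≥ 5·(38k^2 - 13k).
Also, for k ≥ 4 we have 5·(38k^2 - 13k) ≥ 38(k+1)^2 - 13(k+1), since 5·(38k^2 - 13k) − (38(k+1)^2 - 13(k+1)) = 152k^2 - 128k - 25, which is nonnegative for all k ≥ 4.
Combining, 5^(k + 1) ≥ 38(k+1)^2 - 13(k+1).
This completes the induction.
Hence the smallest such n₀ is 4.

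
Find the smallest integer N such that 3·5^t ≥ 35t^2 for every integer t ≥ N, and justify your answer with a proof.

N = 3

At t = 2: 75 < 140, so the inequality fails and N ≥ 3. We prove 3·5^t ≥ 35t^2 for all t ≥ 3.
When t = 3: 3·5^t = 375 and 35t^2 = 315, so 375 ≥ 315.
Suppose the result is true for t = m, so 3·5^m ≥ 35m^2.
Then 3·5^(m + 1) = 5·(3·5^m) ≥ 5·(35m^2).
Also, for m ≥ 3 we have 5·(35m^2) ≥ 35(m+1)^2, since 5 ≥ (1 + 1/m)^2 for all m ≥ 3.
Combining, 3·5^(m + 1) ≥ 35(m+1)^2.
By induction, the statement is established for all t ≥ 3.
Hence the smallest such N is 3.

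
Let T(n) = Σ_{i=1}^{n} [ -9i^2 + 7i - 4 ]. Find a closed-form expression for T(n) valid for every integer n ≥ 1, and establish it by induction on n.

T(n) = -n(3n^2 + n + 2)

We claim T(n) = -n(3n^2 + n + 2) for all n ≥ 1.
For the base case n = 1: T(1) = -6, and the closed form gives -6. They agree.
Inductive step: assume the claim holds for n = i, so T(i) = i(-3i^2 - i - 2).
Then T(i+1) = T(i) + (7i - 9(i + 1)^2 + 3) = (i(-3i^2 - i - 2)) + (7i - 9(i + 1)^2 + 3).
Simplifying, T(i+1) = -(i + 1)(3i^2 + 7i + 6) = -(i+1)(3(i+1)^2 + (i+1) + 2),
which is the closed form with n = i+1.
This completes the induction.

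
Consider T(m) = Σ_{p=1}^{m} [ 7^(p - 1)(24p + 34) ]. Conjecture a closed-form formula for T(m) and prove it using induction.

We claim T(m) = 7^m(4m + 5) - 5 for all m ≥ 1.
When m = 1: T(1) = 58, and the closed form gives 58. They agree.
Inductive step: assume the claim holds for m = p, so T(p) = 7^p(4p + 5) - 5.
Then T(p+1) = T(p) + (7^p(24p + 58)) = (7^p(4p + 5) - 5) + (7^p(24p + 58)).
Simplifying, T(p+1) = 28·7^p·p + 63·7^p - 5 = 7^(p+1)(4(p+1) + 5) - 5,
which is the closed form with m = p+1.
By the principle of mathematical induction, the result holds for all m ≥ 1.

T(m) = 7^m(4m + 5) - 5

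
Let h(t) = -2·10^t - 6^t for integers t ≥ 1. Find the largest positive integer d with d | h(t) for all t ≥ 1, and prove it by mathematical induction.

Computing the first values: h(1) = -26 and h(2) = -236; gcd(-26, -236) = 2, so d ≤ 2.
We prove 2 | -2·10^t - 6^t for all t ≥ 1 by induction on t.
For the base case t = 1: h(1) = -26 = 2·(-13), so 2 | h(1).
For the inductive step, assume it holds for an arbitrary r ≥ 1, i.e. 2 | h(r). Then
h(r+1) − 10·h(r) = (-2·10^(r+1) - 6^(r+1)) − 10·(-2·10^r - 6^r) = (-1)·6^r·(6 − 10) = (4)·6^r. Since 2 | h(r) by the inductive hypothesis, 2 | 10·h(r); and 2 | 4 since 4 = 2·2. Therefore 2 | h(r+1).
Hence, by induction on t, the claim holds for every t ≥ 1.
Therefore the largest such d is 2.

d = 2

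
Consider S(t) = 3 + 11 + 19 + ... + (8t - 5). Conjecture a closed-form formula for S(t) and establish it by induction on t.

We claim S(t) = t(4t - 1) for all t ≥ 1.
Base case (t = 1): S(1) = 3, and the closed form gives 3. They agree.
Suppose the result is true for t = p, so S(p) = p(4p - 1).
Then S(p+1) = S(p) + (8p + 3) = (p(4p - 1)) + (8p + 3).
Simplifying, S(p+1) = (p + 1)(4p + 3) = (p+1)(4(p+1) - 1),
which is the closed form with t = p+1.
By the principle of mathematical induction, the result holds for all t ≥ 1.

S(t) = t(4t - 1)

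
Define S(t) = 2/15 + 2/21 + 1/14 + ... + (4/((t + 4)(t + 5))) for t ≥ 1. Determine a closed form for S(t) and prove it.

S(t) = 4t/(5(t + 5))

We claim S(t) = 4t/(5(t + 5)) for all t ≥ 1.
Base case (t = 1): S(1) = 2/15, and the closed form gives 2/15. They agree.
Inductive step: suppose the statement holds for some k ≥ 1, so S(k) = 4k/(5(k + 5)).
Then S(k+1) = S(k) + (4/((k + 5)(k + 6))) = (4k/(5(k + 5))) + (4/((k + 5)(k + 6))).
Simplifying, S(k+1) = 4(k + 1)/(5(k + 6)) = 4(k+1)/(5((k+1) + 5)),
which is the closed form with t = k+1.
Hence, by induction on t, the claim holds for every t ≥ 1.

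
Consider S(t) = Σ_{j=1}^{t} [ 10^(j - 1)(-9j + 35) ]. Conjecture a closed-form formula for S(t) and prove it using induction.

S(t) = 10^t(-t + 4) - 4

We claim S(t) = 10^t(-t + 4) - 4 for all t ≥ 1.
Base step (t = 1): S(1) = 26, and the closed form gives 26. They agree.
Suppose the result is true for t = j, so S(j) = 10^j(-j + 4) - 4.
Then S(j+1) = S(j) + (10^j(-9j + 26)) = (10^j(-j + 4) - 4) + (10^j(-9j + 26)).
Simplifying, S(j+1) = -10·10^j·j + 30·10^j - 4 = 10^(j+1)(-(j+1) + 4) - 4,
which is the closed form with t = j+1.
By induction, the statement is established for all t ≥ 1.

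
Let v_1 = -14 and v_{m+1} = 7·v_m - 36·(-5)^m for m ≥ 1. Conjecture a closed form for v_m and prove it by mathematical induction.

Computing the first terms: v_1 = -14, v_2 = 82, v_3 = -326. This suggests v_m = 3(-5)^m + 7^(m - 1).
Base step (m = 1): the formula gives -14 = -14 = v_1.
Inductive step: suppose the statement holds for some r ≥ 1, so v_r = 3(-5)^r + 7^(r - 1).
Then v_{r+1} = 7·v_r - 36·(-5)^r = 7·(3(-5)^r + 7^(r - 1)) - 36·(-5)^r = 3(-5)^(r + 1) + 7^r = 3(-5)^(r+1) + 7^((r+1) - 1),
which is the claimed formula at m = r+1.
By the principle of mathematical induction, the result holds for all m ≥ 1.

v_m = 3(-5)^m + 7^(m - 1)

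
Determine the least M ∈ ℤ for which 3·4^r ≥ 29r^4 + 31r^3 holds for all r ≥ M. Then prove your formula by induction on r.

At r = 7: 49152 < 80262, so the inequality fails and M ≥ 8. We prove 3·4^r ≥ 29r^4 + 31r^3 for all r ≥ 8.
For the base case r = 8: 3·4^r = 196608 and 29r^4 + 31r^3 = 134656, so 196608 ≥ 134656.
Inductive step: assume the claim holds for r = k, so 3·4^k ≥ 29k^4 + 31k^3.
Then 3·4^(k + 1) = 4·(3·4^k) ≥ 4·(29k^4 + 31k^3).
Also, for k ≥ 8 we have 4·(29k^4 + 31k^3) ≥ 29(k+1)^4 + 31(k+1)^3, since 4·(29k^4 + 31k^3) − (29(k+1)^4 + 31(k+1)^3) = 87k^4 - 23k^3 - 267k^2 - 209k - 60, which is nonnegative for all k ≥ 8.
Combining, 3·4^(k + 1) ≥ 29(k+1)^4 + 31(k+1)^3.
Hence, by induction on r, the claim holds for every r ≥ 8.
Hence the smallest such M is 8.

M = 8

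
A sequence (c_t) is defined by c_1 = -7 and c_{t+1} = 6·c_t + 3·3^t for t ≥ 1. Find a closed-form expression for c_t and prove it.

c_t = -3^t - 4·6^(t - 1)

Computing the first terms: c_1 = -7, c_2 = -33, c_3 = -171. This suggests c_t = -3^t - 4·6^(t - 1).
For the base case t = 1: the formula gives -7 = -7 = c_1.
Inductive step: assume the claim holds for t = k, so c_k = -3^k - 4·6^(k - 1).
Then c_{k+1} = 6·c_k + 3·3^k = 6·(-3^k - 4·6^(k - 1)) + 3·3^k = -3^(k + 1) - 4·6^k = -3^(k+1) - 4·6^((k+1) - 1),
which is the claimed formula at t = k+1.
By induction, the statement is established for all t ≥ 1.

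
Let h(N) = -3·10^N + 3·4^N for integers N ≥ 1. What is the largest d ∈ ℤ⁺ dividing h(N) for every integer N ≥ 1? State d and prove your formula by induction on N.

d = 18

Computing the first values: h(1) = -18 and h(2) = -252; gcd(-18, -252) = 18, so d ≤ 18.
We prove 18 | -3·10^N + 3·4^N for all N ≥ 1 by induction on N.
Base case (N = 1): h(1) = -18 = 18·(-1), so 18 | h(1).
Suppose the result is true for N = r, i.e. 18 | h(r). Then
h(r+1) − 10·h(r) = (-3·10^(r+1) + 3·4^(r+1)) − 10·(-3·10^r + 3·4^r) = (3)·4^r·(4 − 10) = (-18)·4^r. Since 18 | h(r) by the inductive hypothesis, 18 | 10·h(r); and 18 | -18 since -18 = 18·-1. Therefore 18 | h(r+1).
By the principle of mathematical induction, the result holds for all N ≥ 1.
Therefore the largest such d is 18.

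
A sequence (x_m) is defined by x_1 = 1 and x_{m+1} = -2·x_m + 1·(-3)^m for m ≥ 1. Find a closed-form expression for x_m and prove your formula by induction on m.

Computing the first terms: x_1 = 1, x_2 = -5, x_3 = 19. This suggests x_m = (-2)^m - (-3)^m.
When m = 1: the formula gives 1 = 1 = x_1.
Inductive step: assume the claim holds for m = j, so x_j = (-2)^j - (-3)^j.
Then x_{j+1} = -2·x_j + 1·(-3)^j = -2·((-2)^j - (-3)^j) + 1·(-3)^j = (-2)^(j + 1) - (-3)^(j + 1),
which is the claimed formula at m = j+1.
By induction, the statement is established for all m ≥ 1.

x_m = (-2)^m - (-3)^m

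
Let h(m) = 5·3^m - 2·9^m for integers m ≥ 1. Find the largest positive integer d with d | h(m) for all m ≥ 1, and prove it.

d = 3

Computing the first values: h(1) = -3 and h(2) = -117; gcd(-3, -117) = 3, so d ≤ 3.
We prove 3 | 5·3^m - 2·9^m for all m ≥ 1 by induction on m.
Base step (m = 1): h(1) = -3 = 3·(-1), so 3 | h(1).
Inductive step: assume the claim holds for m = p, i.e. 3 | h(p). Then
h(p+1) − 9·h(p) = (5·3^(p+1) - 2·9^(p+1)) − 9·(5·3^p - 2·9^p) = (5)·3^p·(3 − 9) = (-30)·3^p. Since 3 | h(p) by the inductive hypothesis, 3 | 9·h(p); and 3 | -30 since -30 = 3·-10. Therefore 3 | h(p+1).
This completes the induction.
Therefore the largest such d is 3.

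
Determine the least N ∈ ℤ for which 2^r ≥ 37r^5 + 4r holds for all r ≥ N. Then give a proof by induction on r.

N = 30

At r = 29: 536870912 < 758912629, so the inequality fails and N ≥ 30. We prove 2^r ≥ 37r^5 + 4r for all r ≥ 30.
Base step (r = 30): 2^r = 1073741824 and 37r^5 + 4r = 899100120, so 1073741824 ≥ 899100120.
Inductive step: assume the claim holds for r = m, so 2^m ≥ 37m^5 + 4m.
Then 2^(m + 1) = 2·(2^m) ≥ 2·(37m^5 + 4m).
Also, for m ≥ 30 we have 2·(37m^5 + 4m) ≥ 37(m+1)^5 + 4(m+1), since 2·(37m^5 + 4m) − (37(m+1)^5 + 4(m+1)) = 37m^5 - 185m^4 - 370m^3 - 370m^2 - 181m - 41, which is nonnegative for all m ≥ 30.
Combining, 2^(m + 1) ≥ 37(m+1)^5 + 4(m+1).
Hence, by induction on r, the claim holds for every r ≥ 30.
Hence the smallest such N is 30.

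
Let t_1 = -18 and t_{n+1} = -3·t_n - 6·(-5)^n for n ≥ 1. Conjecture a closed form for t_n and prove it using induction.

t_n = (-3)^n + 3(-5)^n

Computing the first terms: t_1 = -18, t_2 = 84, t_3 = -402. This suggests t_n = (-3)^n + 3(-5)^n.
For the base case n = 1: the formula gives -18 = -18 = t_1.
For the inductive step, assume it holds for an arbitrary r ≥ 1, so t_r = (-3)^r + 3(-5)^r.
Then t_{r+1} = -3·t_r - 6·(-5)^r = -3·((-3)^r + 3(-5)^r) - 6·(-5)^r = (-3)^(r + 1) + 3(-5)^(r + 1),
which is the claimed formula at n = r+1.
Hence, by induction on n, the claim holds for every n ≥ 1.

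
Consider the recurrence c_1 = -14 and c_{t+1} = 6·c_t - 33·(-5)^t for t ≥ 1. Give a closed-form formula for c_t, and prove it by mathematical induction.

Computing the first terms: c_1 = -14, c_2 = 81, c_3 = -339. This suggests c_t = 3(-5)^t + 6^(t - 1).
When t = 1: the formula gives -14 = -14 = c_1.
Inductive step: assume the claim holds for t = m, so c_m = 3(-5)^m + 6^(m - 1).
Then c_{m+1} = 6·c_m - 33·(-5)^m = 6·(3(-5)^m + 6^(m - 1)) - 33·(-5)^m = 3(-5)^(m + 1) + 6^m = 3(-5)^(m+1) + 6^((m+1) - 1),
which is the claimed formula at t = m+1.
By induction, the statement is established for all t ≥ 1.

c_t = 3(-5)^t + 6^(t - 1)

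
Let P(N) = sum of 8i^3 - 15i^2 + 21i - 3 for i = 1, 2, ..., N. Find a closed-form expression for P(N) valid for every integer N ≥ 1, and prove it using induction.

P(N) = N(2N^3 - N^2 + 5N + 5)

We claim P(N) = N(2N^3 - N^2 + 5N + 5) for all N ≥ 1.
When N = 1: P(1) = 11, and the closed form gives 11. They agree.
Inductive step: suppose the statement holds for some i ≥ 1, so P(i) = i(2i^3 - i^2 + 5i + 5).
Then P(i+1) = P(i) + (8i^3 + 9i^2 + 15i + 11) = (i(2i^3 - i^2 + 5i + 5)) + (8i^3 + 9i^2 + 15i + 11).
Simplifying, P(i+1) = (i + 1)(2i^3 + 5i^2 + 9i + 11) = (i+1)(2(i+1)^3 - (i+1)^2 + 5(i+1) + 5),
which is the closed form with N = i+1.
By the principle of mathematical induction, the result holds for all N ≥ 1.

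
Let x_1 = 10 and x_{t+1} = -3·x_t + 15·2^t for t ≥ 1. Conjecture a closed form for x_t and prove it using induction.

x_t = 4(-3)^(t - 1) + 3·2^t

Computing the first terms: x_1 = 10, x_2 = 0, x_3 = 60. This suggests x_t = 4(-3)^(t - 1) + 3·2^t.
When t = 1: the formula gives 10 = 10 = x_1.
Suppose the result is true for t = r, so x_r = 4(-3)^(r - 1) + 3·2^r.
Then x_{r+1} = -3·x_r + 15·2^r = -3·(4(-3)^(r - 1) + 3·2^r) + 15·2^r = 4(-3)^r + 3·2^(r + 1) = 4(-3)^((r+1) - 1) + 3·2^(r+1),
which is the claimed formula at t = r+1.
This completes the induction.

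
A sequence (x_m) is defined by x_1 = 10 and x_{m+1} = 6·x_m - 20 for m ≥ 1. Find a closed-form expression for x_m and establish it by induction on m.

x_m = 6^m + 4

Computing the first terms: x_1 = 10, x_2 = 40, x_3 = 220. This suggests x_m = 6^m + 4.
For the base case m = 1: the formula gives 10 = 10 = x_1.
Inductive step: suppose the statement holds for some k ≥ 1, so x_k = 6^k + 4.
Then x_{k+1} = 6·x_k - 20 = 6·(6^k + 4) - 20 = 6^(k + 1) + 4,
which is the claimed formula at m = k+1.
By induction, the statement is established for all m ≥ 1.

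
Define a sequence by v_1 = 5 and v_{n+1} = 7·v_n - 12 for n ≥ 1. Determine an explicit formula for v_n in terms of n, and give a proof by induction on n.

Computing the first terms: v_1 = 5, v_2 = 23, v_3 = 149. This suggests v_n = 3·7^(n - 1) + 2.
Base case (n = 1): the formula gives 5 = 5 = v_1.
Inductive step: assume the claim holds for n = j, so v_j = 3·7^(j - 1) + 2.
Then v_{j+1} = 7·v_j - 12 = 7·(3·7^(j - 1) + 2) - 12 = 3·7^j + 2 = 3·7^((j+1) - 1) + 2,
which is the claimed formula at n = j+1.
Hence, by induction on n, the claim holds for every n ≥ 1.

v_n = 3·7^(n - 1) + 2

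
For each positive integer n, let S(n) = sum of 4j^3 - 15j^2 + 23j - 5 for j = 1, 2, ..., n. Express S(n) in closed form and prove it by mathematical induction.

We claim S(n) = n(n^3 - 3n^2 + 5n + 4) for all n ≥ 1.
For the base case n = 1: S(1) = 7, and the closed form gives 7. They agree.
Suppose the result is true for n = j, so S(j) = j(j^3 - 3j^2 + 5j + 4).
Then S(j+1) = S(j) + (4j^3 - 3j^2 + 5j + 7) = (j(j^3 - 3j^2 + 5j + 4)) + (4j^3 - 3j^2 + 5j + 7).
Simplifying, S(j+1) = (j + 1)(j^3 + 2j + 7) = (j+1)((j+1)^3 - 3(j+1)^2 + 5(j+1) + 4),
which is the closed form with n = j+1.
This completes the induction.

S(n) = n(n^3 - 3n^2 + 5n + 4)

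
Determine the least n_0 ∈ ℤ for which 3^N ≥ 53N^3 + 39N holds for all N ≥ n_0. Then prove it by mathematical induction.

n_0 = 10

At N = 9: 19683 < 38988, so the inequality fails and n_0 ≥ 10. We prove 3^N ≥ 53N^3 + 39N for all N ≥ 10.
Base case (N = 10): 3^N = 59049 and 53N^3 + 39N = 53390, so 59049 ≥ 53390.
For the inductive step, assume it holds for an arbitrary p ≥ 10, so 3^p ≥ 53p^3 + 39p.
Then 3^(p + 1) = 3·(3^p) ≥ 3·(53p^3 + 39p).
Also, for p ≥ 10 we have 3·(53p^3 + 39p) ≥ 53(p+1)^3 + 39(p+1), since 3·(53p^3 + 39p) − (53(p+1)^3 + 39(p+1)) = 106p^3 - 159p^2 - 81p - 92, which is nonnegative for all p ≥ 10.
Combining, 3^(p + 1) ≥ 53(p+1)^3 + 39(p+1).
By the principle of mathematical induction, the result holds for all N ≥ 10.
Hence the smallest such n_0 is 10.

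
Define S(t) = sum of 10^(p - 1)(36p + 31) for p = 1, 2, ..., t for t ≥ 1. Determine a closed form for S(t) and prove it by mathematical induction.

S(t) = 10^t(4t + 3) - 3

We claim S(t) = 10^t(4t + 3) - 3 for all t ≥ 1.
For the base case t = 1: S(1) = 67, and the closed form gives 67. They agree.
Inductive step: suppose the statement holds for some p ≥ 1, so S(p) = 10^p(4p + 3) - 3.
Then S(p+1) = S(p) + (10^p(36p + 67)) = (10^p(4p + 3) - 3) + (10^p(36p + 67)).
Simplifying, S(p+1) = 40·10^p·p + 70·10^p - 3 = 10^(p+1)(4(p+1) + 3) - 3,
which is the closed form with t = p+1.
By induction, the statement is established for all t ≥ 1.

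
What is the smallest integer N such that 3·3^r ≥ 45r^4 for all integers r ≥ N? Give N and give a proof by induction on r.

N = 12

At r = 11: 531441 < 658845, so the inequality fails and N ≥ 12. We prove 3·3^r ≥ 45r^4 for all r ≥ 12.
For the base case r = 12: 3·3^r = 1594323 and 45r^4 = 933120, so 1594323 ≥ 933120.
For the inductive step, assume it holds for an arbitrary k ≥ 12, so 3·3^k ≥ 45k^4.
Then 3·3^(k + 1) = 3·(3·3^k) ≥ 3·(45k^4).
Also, for k ≥ 12 we have 3·(45k^4) ≥ 45(k+1)^4, since 3 ≥ (1 + 1/k)^4 for all k ≥ 12.
Combining, 3·3^(k + 1) ≥ 45(k+1)^4.
Hence, by induction on r, the claim holds for every r ≥ 12.
Hence the smallest such N is 12.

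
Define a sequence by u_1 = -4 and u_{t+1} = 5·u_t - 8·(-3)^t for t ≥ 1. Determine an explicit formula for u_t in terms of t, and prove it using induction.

Computing the first terms: u_1 = -4, u_2 = 4, u_3 = -52. This suggests u_t = (-3)^t - 5^(t - 1).
When t = 1: the formula gives -4 = -4 = u_1.
Inductive step: assume the claim holds for t = p, so u_p = (-3)^p - 5^(p - 1).
Then u_{p+1} = 5·u_p - 8·(-3)^p = 5·((-3)^p - 5^(p - 1)) - 8·(-3)^p = (-3)^(p + 1) - 5^p = (-3)^(p+1) - 5^((p+1) - 1),
which is the claimed formula at t = p+1.
By induction, the statement is established for all t ≥ 1.

u_t = (-3)^t - 5^(t - 1)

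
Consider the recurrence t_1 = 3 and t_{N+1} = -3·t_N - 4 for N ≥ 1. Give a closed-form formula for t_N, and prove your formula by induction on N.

Computing the first terms: t_1 = 3, t_2 = -13, t_3 = 35. This suggests t_N = 4(-3)^(N - 1) - 1.
For the base case N = 1: the formula gives 3 = 3 = t_1.
Inductive step: assume the claim holds for N = r, so t_r = 4(-3)^(r - 1) - 1.
Then t_{r+1} = -3·t_r - 4 = -3·(4(-3)^(r - 1) - 1) - 4 = 4(-3)^r - 1 = 4(-3)^((r+1) - 1) - 1,
which is the claimed formula at N = r+1.
Hence, by induction on N, the claim holds for every N ≥ 1.

t_N = 4(-3)^(N - 1) - 1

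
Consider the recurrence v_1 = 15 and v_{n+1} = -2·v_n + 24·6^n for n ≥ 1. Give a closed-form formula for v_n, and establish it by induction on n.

Computing the first terms: v_1 = 15, v_2 = 114, v_3 = 636. This suggests v_n = -3(-2)^(n - 1) + 3·6^n.
Base step (n = 1): the formula gives 15 = 15 = v_1.
Inductive step: suppose the statement holds for some i ≥ 1, so v_i = -3(-2)^(i - 1) + 3·6^i.
Then v_{i+1} = -2·v_i + 24·6^i = -2·(-3(-2)^(i - 1) + 3·6^i) + 24·6^i = -3(-2)^i + 3·6^(i + 1) = -3(-2)^((i+1) - 1) + 3·6^(i+1),
which is the claimed formula at n = i+1.
By induction, the statement is established for all n ≥ 1.

v_n = -3(-2)^(n - 1) + 3·6^n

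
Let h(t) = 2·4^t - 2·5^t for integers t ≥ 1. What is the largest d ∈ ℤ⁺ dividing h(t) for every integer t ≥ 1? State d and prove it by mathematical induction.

d = 2

Computing the first values: h(1) = -2 and h(2) = -18; gcd(-2, -18) = 2, so d ≤ 2.
We prove 2 | 2·4^t - 2·5^t for all t ≥ 1 by induction on t.
For the base case t = 1: h(1) = -2 = 2·(-1), so 2 | h(1).
Inductive step: assume the claim holds for t = i, i.e. 2 | h(i). Then
h(i+1) − 5·h(i) = (2·4^(i+1) - 2·5^(i+1)) − 5·(2·4^i - 2·5^i) = (2)·4^i·(4 − 5) = (-2)·4^i. Since 2 | h(i) by the inductive hypothesis, 2 | 5·h(i); and 2 | -2 since -2 = 2·-1. Therefore 2 | h(i+1).
By the principle of mathematical induction, the result holds for all t ≥ 1.
Therefore the largest such d is 2.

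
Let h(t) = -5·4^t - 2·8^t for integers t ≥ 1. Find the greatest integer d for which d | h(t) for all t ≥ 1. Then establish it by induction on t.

Computing the first values: h(1) = -36 and h(2) = -208; gcd(-36, -208) = 4, so d ≤ 4.
We prove 4 | -5·4^t - 2·8^t for all t ≥ 1 by induction on t.
Base step (t = 1): h(1) = -36 = 4·(-9), so 4 | h(1).
Inductive step: suppose the statement holds for some r ≥ 1, i.e. 4 | h(r). Then
h(r+1) − 8·h(r) = (-5·4^(r+1) - 2·8^(r+1)) − 8·(-5·4^r - 2·8^r) = (-5)·4^r·(4 − 8) = (20)·4^r. Since 4 | h(r) by the inductive hypothesis, 4 | 8·h(r); and 4 | 20 since 20 = 4·5. Therefore 4 | h(r+1).
Hence, by induction on t, the claim holds for every t ≥ 1.
Therefore the largest such d is 4.

d = 4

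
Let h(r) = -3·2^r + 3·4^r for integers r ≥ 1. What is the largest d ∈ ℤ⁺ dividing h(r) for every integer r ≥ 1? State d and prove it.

Computing the first values: h(1) = 6 and h(2) = 36; gcd(6, 36) = 6, so d ≤ 6.
We prove 6 | -3·2^r + 3·4^r for all r ≥ 1 by induction on r.
Base step (r = 1): h(1) = 6 = 6·(1), so 6 | h(1).
Suppose the result is true for r = k, i.e. 6 | h(k). Then
h(k+1) − 4·h(k) = (-3·2^(k+1) + 3·4^(k+1)) − 4·(-3·2^k + 3·4^k) = (-3)·2^k·(2 − 4) = (6)·2^k. Since 6 | h(k) by the inductive hypothesis, 6 | 4·h(k); and 6 | 6 since 6 = 6·1. Therefore 6 | h(k+1).
This completes the induction.
Therefore the largest such d is 6.

d = 6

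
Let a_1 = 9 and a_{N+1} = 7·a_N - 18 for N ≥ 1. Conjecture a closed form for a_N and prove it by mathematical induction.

Computing the first terms: a_1 = 9, a_2 = 45, a_3 = 297. This suggests a_N = 6·7^(N - 1) + 3.
Base step (N = 1): the formula gives 9 = 9 = a_1.
For the inductive step, assume it holds for an arbitrary r ≥ 1, so a_r = 6·7^(r - 1) + 3.
Then a_{r+1} = 7·a_r - 18 = 7·(6·7^(r - 1) + 3) - 18 = 6·7^r + 3 = 6·7^((r+1) - 1) + 3,
which is the claimed formula at N = r+1.
This completes the induction.

a_N = 6·7^(N - 1) + 3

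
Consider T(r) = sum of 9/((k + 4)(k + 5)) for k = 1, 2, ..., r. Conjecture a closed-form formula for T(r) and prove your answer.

We claim T(r) = 9r/(5(r + 5)) for all r ≥ 1.
For the base case r = 1: T(1) = 3/10, and the closed form gives 3/10. They agree.
For the inductive step, assume it holds for an arbitrary k ≥ 1, so T(k) = 9k/(5(k + 5)).
Then T(k+1) = T(k) + (9/((k + 5)(k + 6))) = (9k/(5(k + 5))) + (9/((k + 5)(k + 6))).
Simplifying, T(k+1) = 9(k + 1)/(5(k + 6)) = 9(k+1)/(5((k+1) + 5)),
which is the closed form with r = k+1.
By the principle of mathematical induction, the result holds for all r ≥ 1.

T(r) = 9r/(5(r + 5))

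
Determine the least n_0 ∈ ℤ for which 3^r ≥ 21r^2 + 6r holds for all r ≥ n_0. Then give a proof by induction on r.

At r = 6: 729 < 792, so the inequality fails and n_0 ≥ 7. We prove 3^r ≥ 21r^2 + 6r for all r ≥ 7.
Base case (r = 7): 3^r = 2187 and 21r^2 + 6r = 1071, so 2187 ≥ 1071.
Suppose the result is true for r = k, so 3^k ≥ 21k^2 + 6k.
Then 3^(k + 1) = 3·(3^k) ≥ 3·(21k^2 + 6k).
Also, for k ≥ 7 we have 3·(21k^2 + 6k) ≥ 21(k+1)^2 + 6(k+1), since 3·(21k^2 + 6k) − (21(k+1)^2 + 6(k+1)) = 42k^2 - 30k - 27, which is nonnegative for all k ≥ 7.
Combining, 3^(k + 1) ≥ 21(k+1)^2 + 6(k+1).
By the principle of mathematical induction, the result holds for all r ≥ 7.
Hence the smallest such n_0 is 7.

n_0 = 7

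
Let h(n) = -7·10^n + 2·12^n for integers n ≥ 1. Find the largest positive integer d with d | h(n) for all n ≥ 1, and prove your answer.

Computing the first values: h(1) = -46 and h(2) = -412; gcd(-46, -412) = 2, so d ≤ 2.
We prove 2 | -7·10^n + 2·12^n for all n ≥ 1 by induction on n.
Base case (n = 1): h(1) = -46 = 2·(-23), so 2 | h(1).
Inductive step: suppose the statement holds for some k ≥ 1, i.e. 2 | h(k). Then
h(k+1) − 12·h(k) = (-7·10^(k+1) + 2·12^(k+1)) − 12·(-7·10^k + 2·12^k) = (-7)·10^k·(10 − 12) = (14)·10^k. Since 2 | h(k) by the inductive hypothesis, 2 | 12·h(k); and 2 | 14 since 14 = 2·7. Therefore 2 | h(k+1).
Hence, by induction on n, the claim holds for every n ≥ 1.
Therefore the largest such d is 2.

d = 2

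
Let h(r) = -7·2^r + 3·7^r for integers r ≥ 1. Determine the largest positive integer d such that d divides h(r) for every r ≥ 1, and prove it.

Computing the first values: h(1) = 7 and h(2) = 119; gcd(7, 119) = 7, so d ≤ 7.
We prove 7 | -7·2^r + 3·7^r for all r ≥ 1 by induction on r.
For the base case r = 1: h(1) = 7 = 7·(1), so 7 | h(1).
For the inductive step, assume it holds for an arbitrary j ≥ 1, i.e. 7 | h(j). Then
h(j+1) − 7·h(j) = (-7·2^(j+1) + 3·7^(j+1)) − 7·(-7·2^j + 3·7^j) = (-7)·2^j·(2 − 7) = (35)·2^j. Since 7 | h(j) by the inductive hypothesis, 7 | 7·h(j); and 7 | 35 since 35 = 7·5. Therefore 7 | h(j+1).
By the principle of mathematical induction, the result holds for all r ≥ 1.
Therefore the largest such d is 7.

d = 7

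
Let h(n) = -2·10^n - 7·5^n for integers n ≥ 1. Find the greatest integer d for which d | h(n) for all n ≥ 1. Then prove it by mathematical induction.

d = 5

Computing the first values: h(1) = -55 and h(2) = -375; gcd(-55, -375) = 5, so d ≤ 5.
We prove 5 | -2·10^n - 7·5^n for all n ≥ 1 by induction on n.
Base step (n = 1): h(1) = -55 = 5·(-11), so 5 | h(1).
For the inductive step, assume it holds for an arbitrary p ≥ 1, i.e. 5 | h(p). Then
h(p+1) − 10·h(p) = (-2·10^(p+1) - 7·5^(p+1)) − 10·(-2·10^p - 7·5^p) = (-7)·5^p·(5 − 10) = (35)·5^p. Since 5 | h(p) by the inductive hypothesis, 5 | 10·h(p); and 5 | 35 since 35 = 5·7. Therefore 5 | h(p+1).
By induction, the statement is established for all n ≥ 1.
Therefore the largest such d is 5.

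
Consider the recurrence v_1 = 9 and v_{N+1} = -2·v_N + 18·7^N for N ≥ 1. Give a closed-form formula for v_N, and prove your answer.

v_N = -5(-2)^(N - 1) + 2·7^N

Computing the first terms: v_1 = 9, v_2 = 108, v_3 = 666. This suggests v_N = -5(-2)^(N - 1) + 2·7^N.
Base step (N = 1): the formula gives 9 = 9 = v_1.
For the inductive step, assume it holds for an arbitrary j ≥ 1, so v_j = -5(-2)^(j - 1) + 2·7^j.
Then v_{j+1} = -2·v_j + 18·7^j = -2·(-5(-2)^(j - 1) + 2·7^j) + 18·7^j = -5(-2)^j + 2·7^(j + 1) = -5(-2)^((j+1) - 1) + 2·7^(j+1),
which is the claimed formula at N = j+1.
By the principle of mathematical induction, the result holds for all N ≥ 1.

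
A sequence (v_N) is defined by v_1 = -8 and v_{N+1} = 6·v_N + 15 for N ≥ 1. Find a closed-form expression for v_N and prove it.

Computing the first terms: v_1 = -8, v_2 = -33, v_3 = -183. This suggests v_N = -5·6^(N - 1) - 3.
When N = 1: the formula gives -8 = -8 = v_1.
For the inductive step, assume it holds for an arbitrary i ≥ 1, so v_i = -5·6^(i - 1) - 3.
Then v_{i+1} = 6·v_i + 15 = 6·(-5·6^(i - 1) - 3) + 15 = -5·6^i - 3 = -5·6^((i+1) - 1) - 3,
which is the claimed formula at N = i+1.
By the principle of mathematical induction, the result holds for all N ≥ 1.

v_N = -5·6^(N - 1) - 3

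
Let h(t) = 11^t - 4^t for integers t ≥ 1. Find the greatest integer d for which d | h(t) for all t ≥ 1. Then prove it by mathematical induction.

Computing the first values: h(1) = 7 and h(2) = 105; gcd(7, 105) = 7, so d ≤ 7.
We prove 7 | 11^t - 4^t for all t ≥ 1 by induction on t.
When t = 1: h(1) = 7 = 7·(1), so 7 | h(1).
Inductive step: suppose the statement holds for some i ≥ 1, i.e. 7 | h(i). Then
11^{i+1} − 4^{i+1} = 11·11^i − 4·4^i = 11·(11^i − 4^i) + (7)·4^i. The first term is divisible by 7 by the inductive hypothesis, and the second term (7)·4^i is divisible by 7 since 7 | 7. Hence 7 | h(i+1).
This completes the induction.
Therefore the largest such d is 7.

d = 7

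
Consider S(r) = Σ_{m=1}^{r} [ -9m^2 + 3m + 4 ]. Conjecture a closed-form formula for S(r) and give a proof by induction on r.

We claim S(r) = -r(3r^2 + 3r - 4) for all r ≥ 1.
For the base case r = 1: S(1) = -2, and the closed form gives -2. They agree.
Inductive step: assume the claim holds for r = m, so S(m) = m(-3m^2 - 3m + 4).
Then S(m+1) = S(m) + (3m - 9(m + 1)^2 + 7) = (m(-3m^2 - 3m + 4)) + (3m - 9(m + 1)^2 + 7).
Simplifying, S(m+1) = -(m + 1)(3m^2 + 9m + 2) = -(m+1)(3(m+1)^2 + 3(m+1) - 4),
which is the closed form with r = m+1.
This completes the induction.

S(r) = -r(3r^2 + 3r - 4)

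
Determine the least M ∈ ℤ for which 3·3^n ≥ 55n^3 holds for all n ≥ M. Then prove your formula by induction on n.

At n = 8: 19683 < 28160, so the inequality fails and M ≥ 9. We prove 3·3^n ≥ 55n^3 for all n ≥ 9.
When n = 9: 3·3^n = 59049 and 55n^3 = 40095, so 59049 ≥ 40095.
For the inductive step, assume it holds for an arbitrary p ≥ 9, so 3·3^p ≥ 55p^3.
Then 3·3^(p + 1) = 3·(3·3^p) ≥ 3·(55p^3).
Also, for p ≥ 9 we have 3·(55p^3) ≥ 55(p+1)^3, since 3 ≥ (1 + 1/p)^3 for all p ≥ 9.
Combining, 3·3^(p + 1) ≥ 55(p+1)^3.
By induction, the statement is established for all n ≥ 9.
Hence the smallest such M is 9.

M = 9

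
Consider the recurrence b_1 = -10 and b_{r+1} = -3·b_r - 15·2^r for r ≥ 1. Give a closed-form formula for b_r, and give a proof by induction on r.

Computing the first terms: b_1 = -10, b_2 = 0, b_3 = -60. This suggests b_r = -4(-3)^(r - 1) - 3·2^r.
For the base case r = 1: the formula gives -10 = -10 = b_1.
Inductive step: assume the claim holds for r = i, so b_i = -4(-3)^(i - 1) - 3·2^i.
Then b_{i+1} = -3·b_i - 15·2^i = -3·(-4(-3)^(i - 1) - 3·2^i) - 15·2^i = -4(-3)^i - 3·2^(i + 1) = -4(-3)^((i+1) - 1) - 3·2^(i+1),
which is the claimed formula at r = i+1.
By the principle of mathematical induction, the result holds for all r ≥ 1.

b_r = -4(-3)^(r - 1) - 3·2^r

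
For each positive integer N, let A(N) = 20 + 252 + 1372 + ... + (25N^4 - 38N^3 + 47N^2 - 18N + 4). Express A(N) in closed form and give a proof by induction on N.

We claim A(N) = N(5N^4 + 3N^3 + 5N^2 + 5N + 2) for all N ≥ 1.
Base case (N = 1): A(1) = 20, and the closed form gives 20. They agree.
Inductive step: assume the claim holds for N = k, so A(k) = k(5k^4 + 3k^3 + 5k^2 + 5k + 2).
Then A(k+1) = A(k) + (25k^4 + 62k^3 + 83k^2 + 62k + 20) = (k(5k^4 + 3k^3 + 5k^2 + 5k + 2)) + (25k^4 + 62k^3 + 83k^2 + 62k + 20).
Simplifying, A(k+1) = (k + 1)(5k^4 + 23k^3 + 44k^2 + 44k + 20) = (k+1)(5(k+1)^4 + 3(k+1)^3 + 5(k+1)^2 + 5(k+1) + 2),
which is the closed form with N = k+1.
Hence, by induction on N, the claim holds for every N ≥ 1.

A(N) = N(5N^4 + 3N^3 + 5N^2 + 5N + 2)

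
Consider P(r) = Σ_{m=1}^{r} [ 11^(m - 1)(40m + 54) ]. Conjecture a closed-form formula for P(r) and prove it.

We claim P(r) = 11^r(4r + 5) - 5 for all r ≥ 1.
When r = 1: P(1) = 94, and the closed form gives 94. They agree.
Suppose the result is true for r = m, so P(m) = 11^m(4m + 5) - 5.
Then P(m+1) = P(m) + (11^m(40m + 94)) = (11^m(4m + 5) - 5) + (11^m(40m + 94)).
Simplifying, P(m+1) = 44·11^m·m + 99·11^m - 5 = 11^(m+1)(4(m+1) + 5) - 5,
which is the closed form with r = m+1.
By induction, the statement is established for all r ≥ 1.

P(r) = 11^r(4r + 5) - 5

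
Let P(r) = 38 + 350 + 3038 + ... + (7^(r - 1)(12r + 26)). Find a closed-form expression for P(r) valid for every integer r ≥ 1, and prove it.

We claim P(r) = 2·7^r(r + 2) - 4 for all r ≥ 1.
When r = 1: P(1) = 38, and the closed form gives 38. They agree.
For the inductive step, assume it holds for an arbitrary i ≥ 1, so P(i) = 2·7^i(i + 2) - 4.
Then P(i+1) = P(i) + (7^i(12i + 38)) = (2·7^i(i + 2) - 4) + (7^i(12i + 38)).
Simplifying, P(i+1) = 14·7^i·i + 42·7^i - 4 = 2·7^(i+1)((i+1) + 2) - 4,
which is the closed form with r = i+1.
By the principle of mathematical induction, the result holds for all r ≥ 1.

P(r) = 2·7^r(r + 2) - 4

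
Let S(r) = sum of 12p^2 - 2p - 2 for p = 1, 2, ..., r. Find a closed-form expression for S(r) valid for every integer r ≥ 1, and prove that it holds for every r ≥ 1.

We claim S(r) = r(4r^2 + 5r - 1) for all r ≥ 1.
Base case (r = 1): S(1) = 8, and the closed form gives 8. They agree.
Suppose the result is true for r = p, so S(p) = p(4p^2 + 5p - 1).
Then S(p+1) = S(p) + (12p^2 + 22p + 8) = (p(4p^2 + 5p - 1)) + (12p^2 + 22p + 8).
Simplifying, S(p+1) = (p + 1)(4p^2 + 13p + 8) = (p+1)(4(p+1)^2 + 5(p+1) - 1),
which is the closed form with r = p+1.
This completes the induction.

S(r) = r(4r^2 + 5r - 1)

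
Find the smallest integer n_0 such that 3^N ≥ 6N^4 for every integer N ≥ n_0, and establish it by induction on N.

n_0 = 11

At N = 10: 59049 < 60000, so the inequality fails and n_0 ≥ 11. We prove 3^N ≥ 6N^4 for all N ≥ 11.
Base case (N = 11): 3^N = 177147 and 6N^4 = 87846, so 177147 ≥ 87846.
Inductive step: assume the claim holds for N = p, so 3^p ≥ 6p^4.
Then 3^(p + 1) = 3·(3^p) ≥ 3·(6p^4).
Also, for p ≥ 11 we have 3·(6p^4) ≥ 6(p+1)^4, since 3 ≥ (1 + 1/p)^4 for all p ≥ 11.
Combining, 3^(p + 1) ≥ 6(p+1)^4.
By the principle of mathematical induction, the result holds for all N ≥ 11.
Hence the smallest such n_0 is 11.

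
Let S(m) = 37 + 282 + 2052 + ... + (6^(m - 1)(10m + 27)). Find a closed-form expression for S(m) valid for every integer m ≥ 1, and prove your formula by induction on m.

S(m) = 6^m(2m + 5) - 5

We claim S(m) = 6^m(2m + 5) - 5 for all m ≥ 1.
Base case (m = 1): S(1) = 37, and the closed form gives 37. They agree.
Suppose the result is true for m = p, so S(p) = 6^p(2p + 5) - 5.
Then S(p+1) = S(p) + (6^p(10p + 37)) = (6^p(2p + 5) - 5) + (6^p(10p + 37)).
Simplifying, S(p+1) = 12·6^p·p + 42·6^p - 5 = 6^(p+1)(2(p+1) + 5) - 5,
which is the closed form with m = p+1.
By induction, the statement is established for all m ≥ 1.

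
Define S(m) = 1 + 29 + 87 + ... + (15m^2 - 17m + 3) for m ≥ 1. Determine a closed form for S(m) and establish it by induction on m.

We claim S(m) = m(5m^2 - m - 3) for all m ≥ 1.
When m = 1: S(1) = 1, and the closed form gives 1. They agree.
For the inductive step, assume it holds for an arbitrary j ≥ 1, so S(j) = j(5j^2 - j - 3).
Then S(j+1) = S(j) + (15j^2 + 13j + 1) = (j(5j^2 - j - 3)) + (15j^2 + 13j + 1).
Simplifying, S(j+1) = (j + 1)(5j^2 + 9j + 1) = (j+1)(5(j+1)^2 - (j+1) - 3),
which is the closed form with m = j+1.
By the principle of mathematical induction, the result holds for all m ≥ 1.

S(m) = m(5m^2 - m - 3)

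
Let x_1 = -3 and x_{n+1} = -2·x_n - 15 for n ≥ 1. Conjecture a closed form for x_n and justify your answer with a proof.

x_n = -(-2)^n - 5

Computing the first terms: x_1 = -3, x_2 = -9, x_3 = 3. This suggests x_n = -(-2)^n - 5.
For the base case n = 1: the formula gives -3 = -3 = x_1.
Suppose the result is true for n = p, so x_p = -(-2)^p - 5.
Then x_{p+1} = -2·x_p - 15 = -2·(-(-2)^p - 5) - 15 = -(-2)^(p + 1) - 5,
which is the claimed formula at n = p+1.
By induction, the statement is established for all n ≥ 1.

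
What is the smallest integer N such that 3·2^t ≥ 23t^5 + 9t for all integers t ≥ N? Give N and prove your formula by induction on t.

At t = 26: 201326592 < 273271882, so the inequality fails and N ≥ 27. We prove 3·2^t ≥ 23t^5 + 9t for all t ≥ 27.
Base case (t = 27): 3·2^t = 402653184 and 23t^5 + 9t = 330025104, so 402653184 ≥ 330025104.
For the inductive step, assume it holds for an arbitrary k ≥ 27, so 3·2^k ≥ 23k^5 + 9k.
Then 3·2^(k + 1) = 2·(3·2^k) ≥ 2·(23k^5 + 9k).
Also, for k ≥ 27 we have 2·(23k^5 + 9k) ≥ 23(k+1)^5 + 9(k+1), since 2·(23k^5 + 9k) − (23(k+1)^5 + 9(k+1)) = 23k^5 - 115k^4 - 230k^3 - 230k^2 - 106k - 32, which is nonnegative for all k ≥ 27.
Combining, 3·2^(k + 1) ≥ 23(k+1)^5 + 9(k+1).
Hence, by induction on t, the claim holds for every t ≥ 27.
Hence the smallest such N is 27.

N = 27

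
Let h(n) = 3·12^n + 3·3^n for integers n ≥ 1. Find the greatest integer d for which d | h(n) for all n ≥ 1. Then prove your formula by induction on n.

d = 9

Computing the first values: h(1) = 45 and h(2) = 459; gcd(45, 459) = 9, so d ≤ 9.
We prove 9 | 3·12^n + 3·3^n for all n ≥ 1 by induction on n.
When n = 1: h(1) = 45 = 9·(5), so 9 | h(1).
Inductive step: suppose the statement holds for some j ≥ 1, i.e. 9 | h(j). Then
h(j+1) − 12·h(j) = (3·12^(j+1) + 3·3^(j+1)) − 12·(3·12^j + 3·3^j) = (3)·3^j·(3 − 12) = (-27)·3^j. Since 9 | h(j) by the inductive hypothesis, 9 | 12·h(j); and 9 | -27 since -27 = 9·-3. Therefore 9 | h(j+1).
By induction, the statement is established for all n ≥ 1.
Therefore the largest such d is 9.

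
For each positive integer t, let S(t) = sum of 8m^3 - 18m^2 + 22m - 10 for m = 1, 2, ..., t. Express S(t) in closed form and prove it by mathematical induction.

S(t) = 2t(t^3 - t^2 + 2t - 1)

We claim S(t) = 2t(t^3 - t^2 + 2t - 1) for all t ≥ 1.
Base step (t = 1): S(1) = 2, and the closed form gives 2. They agree.
Inductive step: assume the claim holds for t = m, so S(m) = 2m(m^3 - m^2 + 2m - 1).
Then S(m+1) = S(m) + (8m^3 + 6m^2 + 10m + 2) = (2m(m^3 - m^2 + 2m - 1)) + (8m^3 + 6m^2 + 10m + 2).
Simplifying, S(m+1) = 2(m + 1)(m^3 + 2m^2 + 3m + 1) = 2(m+1)((m+1)^3 - (m+1)^2 + 2(m+1) - 1),
which is the closed form with t = m+1.
By induction, the statement is established for all t ≥ 1.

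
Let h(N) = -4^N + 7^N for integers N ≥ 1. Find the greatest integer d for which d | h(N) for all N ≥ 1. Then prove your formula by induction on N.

d = 3

Computing the first values: h(1) = 3 and h(2) = 33; gcd(3, 33) = 3, so d ≤ 3.
We prove 3 | -4^N + 7^N for all N ≥ 1 by induction on N.
Base case (N = 1): h(1) = 3 = 3·(1), so 3 | h(1).
For the inductive step, assume it holds for an arbitrary m ≥ 1, i.e. 3 | h(m). Then
7^{m+1} − 4^{m+1} = 7·7^m − 4·4^m = 7·(7^m − 4^m) + (3)·4^m. The first term is divisible by 3 by the inductive hypothesis, and the second term (3)·4^m is divisible by 3 since 3 | 3. Hence 3 | h(m+1).
By induction, the statement is established for all N ≥ 1.
Therefore the largest such d is 3.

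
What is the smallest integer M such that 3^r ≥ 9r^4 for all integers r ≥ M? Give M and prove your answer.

M = 11

At r = 10: 59049 < 90000, so the inequality fails and M ≥ 11. We prove 3^r ≥ 9r^4 for all r ≥ 11.
Base step (r = 11): 3^r = 177147 and 9r^4 = 131769, so 177147 ≥ 131769.
Suppose the result is true for r = i, so 3^i ≥ 9i^4.
Then 3^(i + 1) = 3·(3^i) ≥ 3·(9i^4).
Also, for i ≥ 11 we have 3·(9i^4) ≥ 9(i+1)^4, since 3 ≥ (1 + 1/i)^4 for all i ≥ 11.
Combining, 3^(i + 1) ≥ 9(i+1)^4.
By the principle of mathematical induction, the result holds for all r ≥ 11.
Hence the smallest such M is 11.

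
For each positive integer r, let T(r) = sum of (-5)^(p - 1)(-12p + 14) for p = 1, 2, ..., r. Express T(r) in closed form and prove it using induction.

We claim T(r) = 2(-5)^r(r - 1) + 2 for all r ≥ 1.
For the base case r = 1: T(1) = 2, and the closed form gives 2. They agree.
For the inductive step, assume it holds for an arbitrary p ≥ 1, so T(p) = 2(-5)^p(p - 1) + 2.
Then T(p+1) = T(p) + ((-5)^p(-12p + 2)) = (2(-5)^p(p - 1) + 2) + ((-5)^p(-12p + 2)).
Simplifying, T(p+1) = -10(-5)^p·p + 2 = 2(-5)^(p+1)((p+1) - 1) + 2,
which is the closed form with r = p+1.
Hence, by induction on r, the claim holds for every r ≥ 1.

T(r) = 2(-5)^r(r - 1) + 2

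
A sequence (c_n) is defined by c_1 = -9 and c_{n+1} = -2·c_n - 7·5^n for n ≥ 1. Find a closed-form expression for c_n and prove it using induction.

c_n = -(-2)^(n + 1) - 5^n

Computing the first terms: c_1 = -9, c_2 = -17, c_3 = -141. This suggests c_n = -(-2)^(n + 1) - 5^n.
For the base case n = 1: the formula gives -9 = -9 = c_1.
Inductive step: suppose the statement holds for some k ≥ 1, so c_k = -(-2)^(k + 1) - 5^k.
Then c_{k+1} = -2·c_k - 7·5^k = -2·(-(-2)^(k + 1) - 5^k) - 7·5^k = -(-2)^(k + 2) - 5^(k + 1) = -(-2)^((k+1) + 1) - 5^(k+1),
which is the claimed formula at n = k+1.
Hence, by induction on n, the claim holds for every n ≥ 1.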